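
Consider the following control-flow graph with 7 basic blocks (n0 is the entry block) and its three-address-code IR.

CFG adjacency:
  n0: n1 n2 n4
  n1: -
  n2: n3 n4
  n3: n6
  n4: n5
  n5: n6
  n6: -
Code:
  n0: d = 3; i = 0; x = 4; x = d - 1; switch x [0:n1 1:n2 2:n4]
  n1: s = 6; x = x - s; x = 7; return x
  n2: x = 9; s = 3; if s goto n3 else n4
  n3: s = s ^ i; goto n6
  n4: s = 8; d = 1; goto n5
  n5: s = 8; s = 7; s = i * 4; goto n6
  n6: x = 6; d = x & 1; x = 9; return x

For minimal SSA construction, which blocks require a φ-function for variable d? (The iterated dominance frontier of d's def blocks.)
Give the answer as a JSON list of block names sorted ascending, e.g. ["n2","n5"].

idom tree: n1←n0 n2←n0 n3←n2 n4←n0 n5←n4 n6←n0
Join-block Dom:
  n4: preds {n0,n2}: {n0} ∩ {n0,n2} = {n0}; idom=n0
  n6: preds {n3,n5}: {n0,n2,n3} ∩ {n0,n4,n5} = {n0}; idom=n0

DF walk-up:
  join n4 pred n0: · stop@n0
  join n4 pred n2: n2 stop@n0
  join n6 pred n3: n3→n2 stop@n0
  join n6 pred n5: n5→n4 stop@n0
  n0: DF=∅
  n1: DF=∅
  n2: DF={n4,n6}
  n3: DF={n6}
  n4: DF={n6}
  n5: DF={n6}
  n6: DF=∅

φ for d: defs {n0,n4,n6}
  DF⁺ = {n6}

Answer: ["n6"]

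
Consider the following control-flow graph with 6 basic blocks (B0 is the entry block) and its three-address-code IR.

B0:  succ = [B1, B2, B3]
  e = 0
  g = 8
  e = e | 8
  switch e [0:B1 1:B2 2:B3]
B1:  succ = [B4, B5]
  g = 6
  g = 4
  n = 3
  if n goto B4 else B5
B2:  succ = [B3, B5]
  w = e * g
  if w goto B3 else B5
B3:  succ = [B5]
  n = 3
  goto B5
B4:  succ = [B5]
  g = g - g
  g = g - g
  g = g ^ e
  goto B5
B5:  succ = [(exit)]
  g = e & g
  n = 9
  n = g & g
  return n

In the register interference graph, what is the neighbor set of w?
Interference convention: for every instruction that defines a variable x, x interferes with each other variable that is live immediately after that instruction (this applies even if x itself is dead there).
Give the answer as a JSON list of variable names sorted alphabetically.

def/use:
  B0: def={e,g} ue=∅
  B1: def={g,n} ue=∅
  B2: def={w} ue={e,g}
  B3: def={n} ue=∅
  B4: def={g} ue={e,g}
  B5: def={g,n} ue={e,g}

Liveness:
  live B0: ∅→{e,g}
  live B1: {e}→{e,g}
  live B2: {e,g}→{e,g}
  live B3: {e,g}→{e,g}
  live B4: {e,g}→{e,g}
  live B5: {e,g}→∅

Conflict graph:
  e↔{g,n,w}
  g↔{e,n,w}
  n↔{e,g}
  w↔{e,g}

N(w) = ["e", "g"]

Answer: ["e", "g"]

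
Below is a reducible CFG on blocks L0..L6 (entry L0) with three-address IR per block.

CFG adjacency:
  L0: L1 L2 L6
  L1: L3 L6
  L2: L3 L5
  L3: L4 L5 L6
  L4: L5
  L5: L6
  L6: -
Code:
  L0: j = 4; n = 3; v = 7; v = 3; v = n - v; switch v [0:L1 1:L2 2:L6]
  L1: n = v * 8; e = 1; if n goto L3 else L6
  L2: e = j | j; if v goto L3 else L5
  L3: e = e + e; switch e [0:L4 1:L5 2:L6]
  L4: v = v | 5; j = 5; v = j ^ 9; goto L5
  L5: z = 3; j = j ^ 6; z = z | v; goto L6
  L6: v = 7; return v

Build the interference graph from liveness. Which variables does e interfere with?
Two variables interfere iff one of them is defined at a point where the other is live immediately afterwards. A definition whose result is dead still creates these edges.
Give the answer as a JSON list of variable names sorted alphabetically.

Answer: ["j", "n", "v"]

Analysis:
Block summaries:
  L0 def {j,n,v} use ∅
  L1 def {e,n} use {v}
  L2 def {e} use {j,v}
  L3 def {e} use {e}
  L4 def {j,v} use {v}
  L5 def {j,z} use {j,v}
  L6 def {v} use ∅

Liveness:
  live L0: ∅→{j,v}
  live L1: {j,v}→{e,j,v}
  live L2: {j,v}→{e,j,v}
  live L3: {e,j,v}→{j,v}
  live L4: {v}→{j,v}
  live L5: {j,v}→∅
  live L6: ∅→∅

Conflict graph:
  e↔{j,n,v}
  j↔{e,n,v,z}
  n↔{e,j,v}
  v↔{e,j,n,z}
  z↔{j,v}

N(e) = ["j", "n", "v"]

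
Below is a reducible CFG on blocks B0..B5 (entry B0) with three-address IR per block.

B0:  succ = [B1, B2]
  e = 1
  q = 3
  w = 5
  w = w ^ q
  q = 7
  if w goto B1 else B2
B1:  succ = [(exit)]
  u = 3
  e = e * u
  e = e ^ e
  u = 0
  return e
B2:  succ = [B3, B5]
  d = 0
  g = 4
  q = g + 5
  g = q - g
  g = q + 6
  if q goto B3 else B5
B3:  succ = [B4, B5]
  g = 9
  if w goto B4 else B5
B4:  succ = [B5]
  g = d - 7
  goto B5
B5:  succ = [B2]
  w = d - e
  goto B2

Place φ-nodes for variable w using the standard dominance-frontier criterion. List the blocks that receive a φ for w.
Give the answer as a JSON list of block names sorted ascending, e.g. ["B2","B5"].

idom tree: B1←B0 B2←B0 B3←B2 B4←B3 B5←B2
Dom∩ at merges:
  B2: preds {B0,B5}: {B0} ∩ {B0,B2,B5} = {B0}; idom=B0
  B5: preds {B2,B3,B4}: {B0,B2} ∩ {B0,B2,B3} ∩ {B0,B2,B3,B4} = {B0,B2}; idom=B2

DF walk-up:
  B2←B0: walk · to B0
  B2←B5: walk B5→B2 to B0
  B5←B2: walk · to B2
  B5←B3: walk B3 to B2
  B5←B4: walk B4→B3 to B2
  DF(B0)=∅
  DF(B1)=∅
  DF(B2)={B2}
  DF(B3)={B5}
  DF(B4)={B5}
  DF(B5)={B2}

φ for w: defs {B0,B5}
  DF⁺ = {B2}

Answer: ["B2"]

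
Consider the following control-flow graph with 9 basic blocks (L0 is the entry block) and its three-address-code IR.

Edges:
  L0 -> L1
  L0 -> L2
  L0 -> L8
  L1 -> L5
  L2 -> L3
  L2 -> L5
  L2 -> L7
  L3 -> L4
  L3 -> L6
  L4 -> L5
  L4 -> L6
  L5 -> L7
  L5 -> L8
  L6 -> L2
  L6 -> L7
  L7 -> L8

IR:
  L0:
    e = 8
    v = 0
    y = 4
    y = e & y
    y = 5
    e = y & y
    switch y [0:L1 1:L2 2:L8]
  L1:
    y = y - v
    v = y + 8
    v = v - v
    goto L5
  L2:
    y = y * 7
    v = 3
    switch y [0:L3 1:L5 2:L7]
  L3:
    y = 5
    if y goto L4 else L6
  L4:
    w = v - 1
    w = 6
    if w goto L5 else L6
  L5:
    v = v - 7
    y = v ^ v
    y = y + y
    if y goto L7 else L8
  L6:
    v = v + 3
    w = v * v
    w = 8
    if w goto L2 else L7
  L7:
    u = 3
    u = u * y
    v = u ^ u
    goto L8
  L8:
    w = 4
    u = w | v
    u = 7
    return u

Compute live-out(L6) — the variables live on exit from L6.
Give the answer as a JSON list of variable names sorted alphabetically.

def/use:
  L0: {e,v,y} / ∅
  L1: {v,y} / {v,y}
  L2: {v,y} / {y}
  L3: {y} / ∅
  L4: {w} / {v}
  L5: {v,y} / {v}
  L6: {v,w} / {v}
  L7: {u,v} / {y}
  L8: {u,w} / {v}

Live sets:
  L0 li=∅ lo={v,y}
  L1 li={v,y} lo={v}
  L2 li={y} lo={v,y}
  L3 li={v} lo={v,y}
  L4 li={v,y} lo={v,y}
  L5 li={v} lo={v,y}
  L6 li={v,y} lo={y}
  L7 li={y} lo={v}
  L8 li={v} lo=∅

live-out(L6) = ["y"]

Answer: ["y"]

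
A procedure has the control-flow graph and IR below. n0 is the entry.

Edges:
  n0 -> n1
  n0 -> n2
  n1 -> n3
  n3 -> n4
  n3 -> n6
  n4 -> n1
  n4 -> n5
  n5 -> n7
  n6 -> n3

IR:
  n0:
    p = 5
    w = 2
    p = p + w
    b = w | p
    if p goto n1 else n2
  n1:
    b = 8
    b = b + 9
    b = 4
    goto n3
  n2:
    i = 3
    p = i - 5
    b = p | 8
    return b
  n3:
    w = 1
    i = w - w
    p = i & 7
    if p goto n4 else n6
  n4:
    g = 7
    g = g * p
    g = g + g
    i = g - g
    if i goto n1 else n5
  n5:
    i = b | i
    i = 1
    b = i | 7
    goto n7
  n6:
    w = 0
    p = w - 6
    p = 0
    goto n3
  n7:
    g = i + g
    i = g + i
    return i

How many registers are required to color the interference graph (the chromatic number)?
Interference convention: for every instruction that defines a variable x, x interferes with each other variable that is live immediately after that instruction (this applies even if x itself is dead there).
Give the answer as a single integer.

Block summaries:
  n0: def={b,p,w} ue=∅
  n1: def={b} ue=∅
  n2: def={b,i,p} ue=∅
  n3: def={i,p,w} ue=∅
  n4: def={g,i} ue={p}
  n5: def={b,i} ue={b,i}
  n6: def={p,w} ue=∅
  n7: def={g,i} ue={g,i}

Live sets:
  n0: in=∅ out=∅
  n1: in=∅ out={b}
  n2: in=∅ out=∅
  n3: in={b} out={b,p}
  n4: in={b,p} out={b,g,i}
  n5: in={b,g,i} out={g,i}
  n6: in={b} out={b}
  n7: in={g,i} out=∅

Interference:
  b — {g,i,p,w}
  g — {b,i,p}
  i — {b,g}
  p — {b,g,w}
  w — {b,p}

Chromatic number:
  {b,g,i} pairwise interfere (3-clique) ⇒ χ ≥ 3
  assign b→c0 g→c1 i→c2 p→c2 w→c1 — no edge inside a register ⇒ χ ≤ 3
  χ = 3

Answer: 3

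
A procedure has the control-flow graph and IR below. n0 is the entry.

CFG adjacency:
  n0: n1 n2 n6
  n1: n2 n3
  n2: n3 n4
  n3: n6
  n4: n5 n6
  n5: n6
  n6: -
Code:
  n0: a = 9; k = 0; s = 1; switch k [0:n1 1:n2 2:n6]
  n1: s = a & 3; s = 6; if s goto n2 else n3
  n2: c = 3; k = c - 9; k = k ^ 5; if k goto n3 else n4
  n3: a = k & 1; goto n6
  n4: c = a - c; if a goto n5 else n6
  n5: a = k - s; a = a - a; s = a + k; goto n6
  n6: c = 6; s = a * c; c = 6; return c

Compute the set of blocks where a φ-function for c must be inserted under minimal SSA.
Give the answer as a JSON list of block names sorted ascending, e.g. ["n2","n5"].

idom tree: n1←n0 n2←n0 n3←n0 n4←n2 n5←n4 n6←n0
Join-block Dom:
  n2: preds {n0,n1}: {n0} ∩ {n0,n1} = {n0}; idom=n0
  n3: preds {n1,n2}: {n0,n1} ∩ {n0,n2} = {n0}; idom=n0
  n6: preds {n0,n3,n4,n5}: {n0} ∩ {n0,n3} ∩ {n0,n2,n4} ∩ {n0,n2,n4,n5} = {n0}; idom=n0

DF walk-up:
  join n2 pred n0: · stop@n0
  join n2 pred n1: n1 stop@n0
  join n3 pred n1: n1 stop@n0
  join n3 pred n2: n2 stop@n0
  join n6 pred n0: · stop@n0
  join n6 pred n3: n3 stop@n0
  join n6 pred n4: n4→n2 stop@n0
  join n6 pred n5: n5→n4→n2 stop@n0
  DF(n0)=∅
  DF(n1)={n2,n3}
  DF(n2)={n3,n6}
  DF(n3)={n6}
  DF(n4)={n6}
  DF(n5)={n6}
  DF(n6)=∅

φ for c: defs {n2,n4,n6}
  DF⁺ = {n3,n6}

Answer: ["n3", "n6"]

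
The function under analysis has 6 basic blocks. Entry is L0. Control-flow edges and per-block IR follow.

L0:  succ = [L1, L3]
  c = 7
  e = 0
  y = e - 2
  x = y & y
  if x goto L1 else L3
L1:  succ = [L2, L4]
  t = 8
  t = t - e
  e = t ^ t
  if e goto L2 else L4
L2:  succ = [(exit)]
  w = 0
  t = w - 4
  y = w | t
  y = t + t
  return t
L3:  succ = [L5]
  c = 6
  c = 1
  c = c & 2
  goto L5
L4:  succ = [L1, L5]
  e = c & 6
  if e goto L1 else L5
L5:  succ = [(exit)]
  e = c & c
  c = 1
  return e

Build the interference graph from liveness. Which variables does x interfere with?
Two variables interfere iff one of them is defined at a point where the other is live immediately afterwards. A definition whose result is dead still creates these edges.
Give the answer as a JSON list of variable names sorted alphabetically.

Per-block:
  L0: def={c,e,x,y} ue=∅
  L1: def={e,t} ue={e}
  L2: def={t,w,y} ue=∅
  L3: def={c} ue=∅
  L4: def={e} ue={c}
  L5: def={c,e} ue={c}

Liveness:
  L0: in=∅ out={c,e}
  L1: in={c,e} out={c}
  L2: in=∅ out=∅
  L3: in=∅ out={c}
  L4: in={c} out={c,e}
  L5: in={c} out=∅

Interfere edges:
  c↔{e,t,x,y}
  e↔{c,t,x,y}
  t↔{c,e,w,y}
  w↔{t}
  x↔{c,e}
  y↔{c,e,t}

N(x) = ["c", "e"]

Answer: ["c", "e"]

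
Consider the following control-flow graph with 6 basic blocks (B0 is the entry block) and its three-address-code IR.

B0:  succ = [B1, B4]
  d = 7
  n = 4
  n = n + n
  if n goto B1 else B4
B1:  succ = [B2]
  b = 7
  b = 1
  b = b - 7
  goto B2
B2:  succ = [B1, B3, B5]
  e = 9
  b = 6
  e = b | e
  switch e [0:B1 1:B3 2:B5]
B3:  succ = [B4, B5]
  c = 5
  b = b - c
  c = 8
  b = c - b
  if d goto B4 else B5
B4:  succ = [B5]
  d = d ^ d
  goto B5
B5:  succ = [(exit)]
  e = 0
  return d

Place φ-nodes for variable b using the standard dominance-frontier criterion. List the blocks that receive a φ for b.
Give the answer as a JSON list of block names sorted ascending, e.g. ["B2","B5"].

idom tree: B1←B0 B2←B1 B3←B2 B4←B0 B5←B0
Dom at joins:
  B1: preds {B0,B2}: {B0} ∩ {B0,B1,B2} = {B0}; idom=B0
  B4: preds {B0,B3}: {B0} ∩ {B0,B1,B2,B3} = {B0}; idom=B0
  B5: preds {B2,B3,B4}: {B0,B1,B2} ∩ {B0,B1,B2,B3} ∩ {B0,B4} = {B0}; idom=B0

DF derivation:
  B1←B0: walk · to B0
  B1←B2: walk B2→B1 to B0
  B4←B0: walk · to B0
  B4←B3: walk B3→B2→B1 to B0
  B5←B2: walk B2→B1 to B0
  B5←B3: walk B3→B2→B1 to B0
  B5←B4: walk B4 to B0
  B0: DF=∅
  B1: DF={B1,B4,B5}
  B2: DF={B1,B4,B5}
  B3: DF={B4,B5}
  B4: DF={B5}
  B5: DF=∅

φ for b: defs {B1,B2,B3}
  DF⁺ = {B1,B4,B5}

Answer: ["B1", "B4", "B5"]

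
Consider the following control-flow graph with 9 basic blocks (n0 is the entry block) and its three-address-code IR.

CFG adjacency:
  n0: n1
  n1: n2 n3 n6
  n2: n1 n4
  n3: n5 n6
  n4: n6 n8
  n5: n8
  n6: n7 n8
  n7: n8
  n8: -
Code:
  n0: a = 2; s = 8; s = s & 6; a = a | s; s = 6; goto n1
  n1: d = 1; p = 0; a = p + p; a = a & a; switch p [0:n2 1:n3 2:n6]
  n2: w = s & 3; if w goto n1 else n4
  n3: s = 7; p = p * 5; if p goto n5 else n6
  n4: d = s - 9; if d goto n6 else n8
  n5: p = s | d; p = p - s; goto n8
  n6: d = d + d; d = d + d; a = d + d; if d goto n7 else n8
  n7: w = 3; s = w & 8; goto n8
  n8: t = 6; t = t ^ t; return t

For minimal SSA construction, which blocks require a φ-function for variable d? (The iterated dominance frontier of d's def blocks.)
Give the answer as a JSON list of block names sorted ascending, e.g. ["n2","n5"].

Answer: ["n1", "n6", "n8"]

Analysis:
idom tree: n1←n0 n2←n1 n3←n1 n4←n2 n5←n3 n6←n1 n7←n6 n8←n1
Join-block Dom:
  n1: preds {n0,n2}: {n0} ∩ {n0,n1,n2} = {n0}; idom=n0
  n6: preds {n1,n3,n4}: {n0,n1} ∩ {n0,n1,n3} ∩ {n0,n1,n2,n4} = {n0,n1}; idom=n1
  n8: preds {n4,n5,n6,n7}: {n0,n1,n2,n4} ∩ {n0,n1,n3,n5} ∩ {n0,n1,n6} ∩ {n0,n1,n6,n7} = {n0,n1}; idom=n1

DF walk-up:
  n1←n0: walk · to n0
  n1←n2: walk n2→n1 to n0
  n6←n1: walk · to n1
  n6←n3: walk n3 to n1
  n6←n4: walk n4→n2 to n1
  n8←n4: walk n4→n2 to n1
  n8←n5: walk n5→n3 to n1
  n8←n6: walk n6 to n1
  n8←n7: walk n7→n6 to n1
  n0 → ∅
  n1 → {n1}
  n2 → {n1,n6,n8}
  n3 → {n6,n8}
  n4 → {n6,n8}
  n5 → {n8}
  n6 → {n8}
  n7 → {n8}
  n8 → ∅

φ for d: defs {n1,n4,n6}
  DF⁺ = {n1,n6,n8}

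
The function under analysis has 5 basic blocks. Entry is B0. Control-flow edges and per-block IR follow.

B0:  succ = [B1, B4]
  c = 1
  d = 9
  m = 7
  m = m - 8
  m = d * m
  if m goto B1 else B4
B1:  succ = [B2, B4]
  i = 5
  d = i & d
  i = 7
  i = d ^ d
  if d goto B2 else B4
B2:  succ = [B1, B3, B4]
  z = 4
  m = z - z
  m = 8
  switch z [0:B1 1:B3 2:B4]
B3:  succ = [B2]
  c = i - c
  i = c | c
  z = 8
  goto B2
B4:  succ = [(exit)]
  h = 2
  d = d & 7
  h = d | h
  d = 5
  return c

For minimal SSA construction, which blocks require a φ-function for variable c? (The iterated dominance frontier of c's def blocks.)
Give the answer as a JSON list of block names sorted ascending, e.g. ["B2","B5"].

Answer: ["B1", "B2", "B4"]

Derivation:
idom tree: B1←B0 B2←B1 B3←B2 B4←B0
Dom∩ at merges:
  B1: preds {B0,B2}: {B0} ∩ {B0,B1,B2} = {B0}; idom=B0
  B2: preds {B1,B3}: {B0,B1} ∩ {B0,B1,B2,B3} = {B0,B1}; idom=B1
  B4: preds {B0,B1,B2}: {B0} ∩ {B0,B1} ∩ {B0,B1,B2} = {B0}; idom=B0

Frontier:
  join B1 pred B0: · stop@B0
  join B1 pred B2: B2→B1 stop@B0
  join B2 pred B1: · stop@B1
  join B2 pred B3: B3→B2 stop@B1
  join B4 pred B0: · stop@B0
  join B4 pred B1: B1 stop@B0
  join B4 pred B2: B2→B1 stop@B0
  B0 → ∅
  B1 → {B1,B4}
  B2 → {B1,B2,B4}
  B3 → {B2}
  B4 → ∅

φ for c: defs {B0,B3}
  DF⁺ = {B1,B2,B4}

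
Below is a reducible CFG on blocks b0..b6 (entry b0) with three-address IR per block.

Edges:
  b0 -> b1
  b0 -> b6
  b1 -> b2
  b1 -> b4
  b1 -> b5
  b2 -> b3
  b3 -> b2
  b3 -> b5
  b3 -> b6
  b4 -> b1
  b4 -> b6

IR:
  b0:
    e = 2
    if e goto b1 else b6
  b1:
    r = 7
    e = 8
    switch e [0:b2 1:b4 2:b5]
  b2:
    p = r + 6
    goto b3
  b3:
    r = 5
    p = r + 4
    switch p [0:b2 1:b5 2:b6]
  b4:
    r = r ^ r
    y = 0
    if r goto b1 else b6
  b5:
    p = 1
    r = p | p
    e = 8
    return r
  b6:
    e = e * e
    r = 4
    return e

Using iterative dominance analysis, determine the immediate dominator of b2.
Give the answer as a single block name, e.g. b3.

idom tree: b1←b0 b2←b1 b3←b2 b4←b1 b5←b1 b6←b0
Dom∩ at merges:
  b1: preds {b0,b4}: {b0} ∩ {b0,b1,b4} = {b0}; idom=b0
  b2: preds {b1,b3}: {b0,b1} ∩ {b0,b1,b2,b3} = {b0,b1}; idom=b1
  b5: preds {b1,b3}: {b0,b1} ∩ {b0,b1,b2,b3} = {b0,b1}; idom=b1
  b6: preds {b0,b3,b4}: {b0} ∩ {b0,b1,b2,b3} ∩ {b0,b1,b4} = {b0}; idom=b0

idom(b2) = b1

Answer: b1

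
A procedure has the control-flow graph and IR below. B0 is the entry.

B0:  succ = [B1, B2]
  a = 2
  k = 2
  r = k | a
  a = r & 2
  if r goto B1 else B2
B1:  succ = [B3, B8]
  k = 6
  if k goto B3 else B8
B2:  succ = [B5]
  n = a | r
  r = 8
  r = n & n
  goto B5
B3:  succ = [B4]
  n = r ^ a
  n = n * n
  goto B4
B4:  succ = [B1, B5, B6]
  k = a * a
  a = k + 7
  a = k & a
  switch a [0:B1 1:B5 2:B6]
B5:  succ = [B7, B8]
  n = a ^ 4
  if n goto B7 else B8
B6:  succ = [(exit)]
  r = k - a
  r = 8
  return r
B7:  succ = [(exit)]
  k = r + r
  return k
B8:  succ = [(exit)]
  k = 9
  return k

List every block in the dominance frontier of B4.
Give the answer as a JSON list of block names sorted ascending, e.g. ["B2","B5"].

idom tree: B1←B0 B2←B0 B3←B1 B4←B3 B5←B0 B6←B4 B7←B5 B8←B0
Dom∩ at merges:
  B1: preds {B0,B4}: {B0} ∩ {B0,B1,B3,B4} = {B0}; idom=B0
  B5: preds {B2,B4}: {B0,B2} ∩ {B0,B1,B3,B4} = {B0}; idom=B0
  B8: preds {B1,B5}: {B0,B1} ∩ {B0,B5} = {B0}; idom=B0

Frontier:
  join B1 pred B0: · stop@B0
  join B1 pred B4: B4→B3→B1 stop@B0
  join B5 pred B2: B2 stop@B0
  join B5 pred B4: B4→B3→B1 stop@B0
  join B8 pred B1: B1 stop@B0
  join B8 pred B5: B5 stop@B0
  B0: DF=∅
  B1: DF={B1,B5,B8}
  B2: DF={B5}
  B3: DF={B1,B5}
  B4: DF={B1,B5}
  B5: DF={B8}
  B6: DF=∅
  B7: DF=∅
  B8: DF=∅

DF(B4) = ["B1", "B5"]

Answer: ["B1", "B5"]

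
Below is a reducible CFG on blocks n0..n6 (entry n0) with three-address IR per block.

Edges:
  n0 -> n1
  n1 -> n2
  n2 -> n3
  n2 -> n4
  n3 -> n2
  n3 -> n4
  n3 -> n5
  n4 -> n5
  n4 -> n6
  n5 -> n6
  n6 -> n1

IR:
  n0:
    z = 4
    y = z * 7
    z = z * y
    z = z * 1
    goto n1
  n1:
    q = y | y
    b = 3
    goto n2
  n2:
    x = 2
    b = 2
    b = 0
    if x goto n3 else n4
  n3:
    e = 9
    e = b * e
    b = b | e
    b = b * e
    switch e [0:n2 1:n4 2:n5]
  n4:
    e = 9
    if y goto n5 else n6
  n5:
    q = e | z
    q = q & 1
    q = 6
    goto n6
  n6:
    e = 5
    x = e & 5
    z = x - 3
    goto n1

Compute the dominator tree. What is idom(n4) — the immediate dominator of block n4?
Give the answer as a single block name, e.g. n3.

Answer: n2

Working:
idom tree: n1←n0 n2←n1 n3←n2 n4←n2 n5←n2 n6←n2
Join-block Dom:
  n1: preds {n0,n6}: {n0} ∩ {n0,n1,n2,n6} = {n0}; idom=n0
  n2: preds {n1,n3}: {n0,n1} ∩ {n0,n1,n2,n3} = {n0,n1}; idom=n1
  n4: preds {n2,n3}: {n0,n1,n2} ∩ {n0,n1,n2,n3} = {n0,n1,n2}; idom=n2
  n5: preds {n3,n4}: {n0,n1,n2,n3} ∩ {n0,n1,n2,n4} = {n0,n1,n2}; idom=n2
  n6: preds {n4,n5}: {n0,n1,n2,n4} ∩ {n0,n1,n2,n5} = {n0,n1,n2}; idom=n2

idom(n4) = n2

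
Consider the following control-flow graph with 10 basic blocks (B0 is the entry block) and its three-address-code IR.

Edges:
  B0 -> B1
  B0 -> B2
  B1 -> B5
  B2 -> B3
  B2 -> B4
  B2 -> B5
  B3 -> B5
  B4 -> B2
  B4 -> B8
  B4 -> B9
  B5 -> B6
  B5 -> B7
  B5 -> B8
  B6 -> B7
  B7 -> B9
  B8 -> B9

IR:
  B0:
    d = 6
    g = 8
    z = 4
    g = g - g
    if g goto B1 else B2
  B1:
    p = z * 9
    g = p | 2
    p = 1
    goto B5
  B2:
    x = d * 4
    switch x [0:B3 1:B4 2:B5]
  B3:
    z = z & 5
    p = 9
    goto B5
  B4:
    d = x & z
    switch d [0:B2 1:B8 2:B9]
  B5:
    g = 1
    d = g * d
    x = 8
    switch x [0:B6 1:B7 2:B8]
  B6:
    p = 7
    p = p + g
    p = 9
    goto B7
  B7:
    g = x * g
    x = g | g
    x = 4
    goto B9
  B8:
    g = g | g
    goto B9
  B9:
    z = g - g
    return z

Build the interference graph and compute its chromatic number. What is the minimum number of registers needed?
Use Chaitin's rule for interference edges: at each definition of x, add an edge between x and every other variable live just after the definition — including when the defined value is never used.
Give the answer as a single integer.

Block summaries:
  B0 def {d,g,z} use ∅
  B1 def {g,p} use {z}
  B2 def {x} use {d}
  B3 def {p,z} use {z}
  B4 def {d} use {x,z}
  B5 def {d,g,x} use {d}
  B6 def {p} use {g}
  B7 def {g,x} use {g,x}
  B8 def {g} use {g}
  B9 def {z} use {g}

Backward fixpoint:
  B0: in=∅ out={d,g,z}
  B1: in={d,z} out={d}
  B2: in={d,g,z} out={d,g,x,z}
  B3: in={d,z} out={d}
  B4: in={g,x,z} out={d,g,z}
  B5: in={d} out={g,x}
  B6: in={g,x} out={g,x}
  B7: in={g,x} out={g}
  B8: in={g} out={g}
  B9: in={g} out=∅

Conflict graph:
  d↔{g,p,x,z}
  g↔{d,p,x,z}
  p↔{d,g,x}
  x↔{d,g,p,z}
  z↔{d,g,x}

Registers:
  clique {d,g,p,x} ⇒ need ≥ 4
  assign d→R0 g→R1 p→R3 x→R2 z→R3 — no edge inside a register ⇒ χ ≤ 4
  χ = 4

Answer: 4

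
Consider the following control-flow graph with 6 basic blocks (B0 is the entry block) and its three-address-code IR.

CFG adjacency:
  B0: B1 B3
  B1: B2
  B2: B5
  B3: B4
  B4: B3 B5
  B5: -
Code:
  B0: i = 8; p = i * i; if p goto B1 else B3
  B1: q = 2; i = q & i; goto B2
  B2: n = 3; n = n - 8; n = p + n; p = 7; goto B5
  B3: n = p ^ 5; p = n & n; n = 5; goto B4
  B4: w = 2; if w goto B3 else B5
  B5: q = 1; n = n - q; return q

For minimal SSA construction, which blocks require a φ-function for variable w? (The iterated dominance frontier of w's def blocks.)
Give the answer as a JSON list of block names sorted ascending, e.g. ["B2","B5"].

idom tree: B1←B0 B2←B1 B3←B0 B4←B3 B5←B0
Join-block Dom:
  B3: preds {B0,B4}: {B0} ∩ {B0,B3,B4} = {B0}; idom=B0
  B5: preds {B2,B4}: {B0,B1,B2} ∩ {B0,B3,B4} = {B0}; idom=B0

DF walk-up:
  B3←B0: walk · to B0
  B3←B4: walk B4→B3 to B0
  B5←B2: walk B2→B1 to B0
  B5←B4: walk B4→B3 to B0
  B0: DF=∅
  B1: DF={B5}
  B2: DF={B5}
  B3: DF={B3,B5}
  B4: DF={B3,B5}
  B5: DF=∅

φ for w: defs {B4}
  DF⁺ = {B3,B5}

Answer: ["B3", "B5"]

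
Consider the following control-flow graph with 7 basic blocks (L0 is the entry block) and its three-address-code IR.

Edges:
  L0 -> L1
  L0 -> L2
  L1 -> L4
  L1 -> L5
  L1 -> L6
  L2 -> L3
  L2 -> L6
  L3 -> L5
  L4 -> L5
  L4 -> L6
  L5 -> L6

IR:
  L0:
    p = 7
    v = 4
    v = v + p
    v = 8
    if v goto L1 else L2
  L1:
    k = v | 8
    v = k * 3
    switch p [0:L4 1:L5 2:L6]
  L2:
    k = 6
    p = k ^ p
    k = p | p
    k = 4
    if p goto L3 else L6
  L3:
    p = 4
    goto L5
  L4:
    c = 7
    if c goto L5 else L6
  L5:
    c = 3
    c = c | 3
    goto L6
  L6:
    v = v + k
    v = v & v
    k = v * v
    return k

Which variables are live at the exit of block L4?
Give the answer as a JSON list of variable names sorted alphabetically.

Answer: ["k", "v"]

Working:
Block summaries:
  L0 def {p,v} use ∅
  L1 def {k,v} use {p,v}
  L2 def {k,p} use {p}
  L3 def {p} use ∅
  L4 def {c} use ∅
  L5 def {c} use ∅
  L6 def {k,v} use {k,v}

Backward fixpoint:
  L0: in=∅ out={p,v}
  L1: in={p,v} out={k,v}
  L2: in={p,v} out={k,v}
  L3: in={k,v} out={k,v}
  L4: in={k,v} out={k,v}
  L5: in={k,v} out={k,v}
  L6: in={k,v} out=∅

live-out(L4) = ["k", "v"]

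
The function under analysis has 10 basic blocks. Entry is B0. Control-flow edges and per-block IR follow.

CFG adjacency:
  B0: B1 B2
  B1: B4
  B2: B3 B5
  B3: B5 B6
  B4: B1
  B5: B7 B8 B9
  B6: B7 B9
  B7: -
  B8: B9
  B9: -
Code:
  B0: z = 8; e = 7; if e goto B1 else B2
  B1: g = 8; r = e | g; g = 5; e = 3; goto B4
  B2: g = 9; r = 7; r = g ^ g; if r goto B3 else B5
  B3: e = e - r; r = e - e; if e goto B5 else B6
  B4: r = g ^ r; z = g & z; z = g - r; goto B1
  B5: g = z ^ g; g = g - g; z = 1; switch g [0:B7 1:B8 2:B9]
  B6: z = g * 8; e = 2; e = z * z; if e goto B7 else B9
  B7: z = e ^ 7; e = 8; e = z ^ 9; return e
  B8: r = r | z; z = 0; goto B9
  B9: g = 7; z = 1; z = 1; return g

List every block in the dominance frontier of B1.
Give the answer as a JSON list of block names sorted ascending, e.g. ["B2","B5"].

Answer: ["B1"]

Derivation:
idom tree: B1←B0 B2←B0 B3←B2 B4←B1 B5←B2 B6←B3 B7←B2 B8←B5 B9←B2
Dom at joins:
  B1: preds {B0,B4}: {B0} ∩ {B0,B1,B4} = {B0}; idom=B0
  B5: preds {B2,B3}: {B0,B2} ∩ {B0,B2,B3} = {B0,B2}; idom=B2
  B7: preds {B5,B6}: {B0,B2,B5} ∩ {B0,B2,B3,B6} = {B0,B2}; idom=B2
  B9: preds {B5,B6,B8}: {B0,B2,B5} ∩ {B0,B2,B3,B6} ∩ {B0,B2,B5,B8} = {B0,B2}; idom=B2

DF walk-up:
  B1←B0: walk · to B0
  B1←B4: walk B4→B1 to B0
  B5←B2: walk · to B2
  B5←B3: walk B3 to B2
  B7←B5: walk B5 to B2
  B7←B6: walk B6→B3 to B2
  B9←B5: walk B5 to B2
  B9←B6: walk B6→B3 to B2
  B9←B8: walk B8→B5 to B2
  DF(B0)=∅
  DF(B1)={B1}
  DF(B2)=∅
  DF(B3)={B5,B7,B9}
  DF(B4)={B1}
  DF(B5)={B7,B9}
  DF(B6)={B7,B9}
  DF(B7)=∅
  DF(B8)={B9}
  DF(B9)=∅

DF(B1) = ["B1"]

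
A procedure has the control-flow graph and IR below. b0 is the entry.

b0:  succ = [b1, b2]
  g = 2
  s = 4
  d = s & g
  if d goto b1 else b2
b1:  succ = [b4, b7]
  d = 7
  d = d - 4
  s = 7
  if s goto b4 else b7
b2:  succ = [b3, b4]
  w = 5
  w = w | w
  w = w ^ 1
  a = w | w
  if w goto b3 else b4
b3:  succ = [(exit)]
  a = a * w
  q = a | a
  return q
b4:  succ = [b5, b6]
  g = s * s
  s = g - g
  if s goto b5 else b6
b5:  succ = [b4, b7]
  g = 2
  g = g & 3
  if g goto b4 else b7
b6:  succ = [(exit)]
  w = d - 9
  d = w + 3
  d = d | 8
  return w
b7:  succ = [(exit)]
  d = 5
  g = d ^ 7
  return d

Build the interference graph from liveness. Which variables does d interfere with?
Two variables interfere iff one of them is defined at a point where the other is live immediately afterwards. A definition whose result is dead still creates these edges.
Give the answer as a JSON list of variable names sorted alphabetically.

def/use:
  b0: {d,g,s} / ∅
  b1: {d,s} / ∅
  b2: {a,w} / ∅
  b3: {a,q} / {a,w}
  b4: {g,s} / {s}
  b5: {g} / ∅
  b6: {d,w} / {d}
  b7: {d,g} / ∅

Liveness:
  b0 li=∅ lo={d,s}
  b1 li=∅ lo={d,s}
  b2 li={d,s} lo={a,d,s,w}
  b3 li={a,w} lo=∅
  b4 li={d,s} lo={d,s}
  b5 li={d,s} lo={d,s}
  b6 li={d} lo=∅
  b7 li=∅ lo=∅

Conflict graph:
  a — {d,s,w}
  d — {a,g,s,w}
  g — {d,s}
  q — ∅
  s — {a,d,g,w}
  w — {a,d,s}

N(d) = ["a", "g", "s", "w"]

Answer: ["a", "g", "s", "w"]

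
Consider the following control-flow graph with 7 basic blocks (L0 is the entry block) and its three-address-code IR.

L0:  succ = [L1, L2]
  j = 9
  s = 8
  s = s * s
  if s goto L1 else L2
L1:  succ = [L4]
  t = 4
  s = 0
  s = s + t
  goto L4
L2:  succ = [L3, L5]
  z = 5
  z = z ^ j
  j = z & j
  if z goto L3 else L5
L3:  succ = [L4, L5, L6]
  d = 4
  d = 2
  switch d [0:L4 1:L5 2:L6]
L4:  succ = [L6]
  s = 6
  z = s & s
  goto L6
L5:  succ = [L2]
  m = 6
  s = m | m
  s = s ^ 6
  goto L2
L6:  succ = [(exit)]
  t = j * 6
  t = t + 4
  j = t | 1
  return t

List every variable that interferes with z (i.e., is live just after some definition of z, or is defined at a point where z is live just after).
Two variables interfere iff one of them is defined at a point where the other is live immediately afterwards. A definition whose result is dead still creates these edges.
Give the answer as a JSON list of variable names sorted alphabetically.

Answer: ["j"]

Analysis:
Block summaries:
  L0: def={j,s} ue=∅
  L1: def={s,t} ue=∅
  L2: def={j,z} ue={j}
  L3: def={d} ue=∅
  L4: def={s,z} ue=∅
  L5: def={m,s} ue=∅
  L6: def={j,t} ue={j}

Live sets:
  L0: in=∅ out={j}
  L1: in={j} out={j}
  L2: in={j} out={j}
  L3: in={j} out={j}
  L4: in={j} out={j}
  L5: in={j} out={j}
  L6: in={j} out=∅

Interfere edges:
  d↔{j}
  j↔{d,m,s,t,z}
  m↔{j}
  s↔{j,t}
  t↔{j,s}
  z↔{j}

N(z) = ["j"]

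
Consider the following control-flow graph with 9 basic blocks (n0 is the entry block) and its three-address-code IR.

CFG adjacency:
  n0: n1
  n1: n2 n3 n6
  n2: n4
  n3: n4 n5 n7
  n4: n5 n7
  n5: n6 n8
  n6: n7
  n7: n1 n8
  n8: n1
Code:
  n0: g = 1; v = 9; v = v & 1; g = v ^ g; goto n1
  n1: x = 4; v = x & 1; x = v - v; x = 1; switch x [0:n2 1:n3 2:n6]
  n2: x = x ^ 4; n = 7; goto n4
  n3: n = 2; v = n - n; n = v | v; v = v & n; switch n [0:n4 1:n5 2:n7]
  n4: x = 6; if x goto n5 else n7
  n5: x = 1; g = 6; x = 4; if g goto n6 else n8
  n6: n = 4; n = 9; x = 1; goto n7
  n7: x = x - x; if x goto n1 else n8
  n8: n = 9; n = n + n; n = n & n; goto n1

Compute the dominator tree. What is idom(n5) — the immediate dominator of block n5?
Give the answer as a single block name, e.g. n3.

idom tree: n1←n0 n2←n1 n3←n1 n4←n1 n5←n1 n6←n1 n7←n1 n8←n1
Dom at joins:
  n1: preds {n0,n7,n8}: {n0} ∩ {n0,n1,n7} ∩ {n0,n1,n8} = {n0}; idom=n0
  n4: preds {n2,n3}: {n0,n1,n2} ∩ {n0,n1,n3} = {n0,n1}; idom=n1
  n5: preds {n3,n4}: {n0,n1,n3} ∩ {n0,n1,n4} = {n0,n1}; idom=n1
  n6: preds {n1,n5}: {n0,n1} ∩ {n0,n1,n5} = {n0,n1}; idom=n1
  n7: preds {n3,n4,n6}: {n0,n1,n3} ∩ {n0,n1,n4} ∩ {n0,n1,n6} = {n0,n1}; idom=n1
  n8: preds {n5,n7}: {n0,n1,n5} ∩ {n0,n1,n7} = {n0,n1}; idom=n1

idom(n5) = n1

Answer: n1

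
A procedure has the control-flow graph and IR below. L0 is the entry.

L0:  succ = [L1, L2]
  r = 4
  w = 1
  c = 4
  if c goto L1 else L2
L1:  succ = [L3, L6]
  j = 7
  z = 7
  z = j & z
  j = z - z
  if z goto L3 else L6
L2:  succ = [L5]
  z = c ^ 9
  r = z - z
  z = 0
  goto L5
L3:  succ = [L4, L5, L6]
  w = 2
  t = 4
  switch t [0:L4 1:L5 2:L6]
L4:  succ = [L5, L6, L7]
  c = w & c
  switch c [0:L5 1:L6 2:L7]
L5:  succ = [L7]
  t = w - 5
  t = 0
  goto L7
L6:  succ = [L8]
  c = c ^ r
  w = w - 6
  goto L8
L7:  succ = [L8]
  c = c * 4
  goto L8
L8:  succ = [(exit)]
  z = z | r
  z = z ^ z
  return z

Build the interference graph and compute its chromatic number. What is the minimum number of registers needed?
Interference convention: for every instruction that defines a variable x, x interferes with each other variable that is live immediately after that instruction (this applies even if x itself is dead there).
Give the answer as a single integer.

Block summaries:
  L0 def {c,r,w} use ∅
  L1 def {j,z} use ∅
  L2 def {r,z} use {c}
  L3 def {t,w} use ∅
  L4 def {c} use {c,w}
  L5 def {t} use {w}
  L6 def {c,w} use {c,r,w}
  L7 def {c} use {c}
  L8 def {z} use {r,z}

Liveness:
  L0 li=∅ lo={c,r,w}
  L1 li={c,r,w} lo={c,r,w,z}
  L2 li={c,w} lo={c,r,w,z}
  L3 li={c,r,z} lo={c,r,w,z}
  L4 li={c,r,w,z} lo={c,r,w,z}
  L5 li={c,r,w,z} lo={c,r,z}
  L6 li={c,r,w,z} lo={r,z}
  L7 li={c,r,z} lo={r,z}
  L8 li={r,z} lo=∅

Interfere edges:
  c↔{j,r,t,w,z}
  j↔{c,r,w,z}
  r↔{c,j,t,w,z}
  t↔{c,r,w,z}
  w↔{c,j,r,t,z}
  z↔{c,j,r,t,w}

Colouring:
  {c,j,r,w,z} pairwise interfere (5-clique) ⇒ χ ≥ 5
  assign c→r0 j→r4 r→r1 t→r4 w→r2 z→r3 — no edge inside a register ⇒ χ ≤ 5
  χ = 5

Answer: 5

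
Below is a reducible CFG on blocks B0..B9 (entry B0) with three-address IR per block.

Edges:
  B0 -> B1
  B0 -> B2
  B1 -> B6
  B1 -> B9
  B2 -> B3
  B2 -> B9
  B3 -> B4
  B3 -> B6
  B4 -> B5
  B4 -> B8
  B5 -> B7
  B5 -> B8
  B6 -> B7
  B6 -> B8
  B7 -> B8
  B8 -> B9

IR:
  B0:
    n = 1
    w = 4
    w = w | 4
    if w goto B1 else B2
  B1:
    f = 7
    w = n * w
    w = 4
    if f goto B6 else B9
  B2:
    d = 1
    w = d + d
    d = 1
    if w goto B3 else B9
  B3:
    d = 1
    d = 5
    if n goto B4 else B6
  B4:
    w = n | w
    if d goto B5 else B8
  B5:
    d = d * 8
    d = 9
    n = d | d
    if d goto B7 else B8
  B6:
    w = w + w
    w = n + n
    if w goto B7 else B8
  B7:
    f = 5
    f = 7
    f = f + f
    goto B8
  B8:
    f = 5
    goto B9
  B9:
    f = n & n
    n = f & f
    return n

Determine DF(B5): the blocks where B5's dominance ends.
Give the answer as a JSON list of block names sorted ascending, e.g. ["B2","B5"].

Answer: ["B7", "B8"]

Derivation:
idom tree: B1←B0 B2←B0 B3←B2 B4←B3 B5←B4 B6←B0 B7←B0 B8←B0 B9←B0
Dom at joins:
  B6: preds {B1,B3}: {B0,B1} ∩ {B0,B2,B3} = {B0}; idom=B0
  B7: preds {B5,B6}: {B0,B2,B3,B4,B5} ∩ {B0,B6} = {B0}; idom=B0
  B8: preds {B4,B5,B6,B7}: {B0,B2,B3,B4} ∩ {B0,B2,B3,B4,B5} ∩ {B0,B6} ∩ {B0,B7} = {B0}; idom=B0
  B9: preds {B1,B2,B8}: {B0,B1} ∩ {B0,B2} ∩ {B0,B8} = {B0}; idom=B0

DF walk-up:
  join B6 pred B1: B1 stop@B0
  join B6 pred B3: B3→B2 stop@B0
  join B7 pred B5: B5→B4→B3→B2 stop@B0
  join B7 pred B6: B6 stop@B0
  join B8 pred B4: B4→B3→B2 stop@B0
  join B8 pred B5: B5→B4→B3→B2 stop@B0
  join B8 pred B6: B6 stop@B0
  join B8 pred B7: B7 stop@B0
  join B9 pred B1: B1 stop@B0
  join B9 pred B2: B2 stop@B0
  join B9 pred B8: B8 stop@B0
  DF(B0)=∅
  DF(B1)={B6,B9}
  DF(B2)={B6,B7,B8,B9}
  DF(B3)={B6,B7,B8}
  DF(B4)={B7,B8}
  DF(B5)={B7,B8}
  DF(B6)={B7,B8}
  DF(B7)={B8}
  DF(B8)={B9}
  DF(B9)=∅

DF(B5) = ["B7", "B8"]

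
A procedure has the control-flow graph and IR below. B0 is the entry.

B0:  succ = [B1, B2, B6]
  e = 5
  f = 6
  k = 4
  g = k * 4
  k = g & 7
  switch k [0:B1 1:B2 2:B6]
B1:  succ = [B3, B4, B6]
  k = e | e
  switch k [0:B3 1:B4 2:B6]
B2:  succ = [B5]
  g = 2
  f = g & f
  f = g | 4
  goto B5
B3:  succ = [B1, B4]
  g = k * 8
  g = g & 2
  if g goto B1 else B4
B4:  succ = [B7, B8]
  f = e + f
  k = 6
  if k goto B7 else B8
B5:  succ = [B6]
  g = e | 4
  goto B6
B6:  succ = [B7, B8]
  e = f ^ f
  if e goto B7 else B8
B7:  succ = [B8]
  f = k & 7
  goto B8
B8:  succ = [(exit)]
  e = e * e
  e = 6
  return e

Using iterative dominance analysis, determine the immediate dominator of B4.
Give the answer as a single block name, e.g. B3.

Answer: B1

Derivation:
idom tree: B1←B0 B2←B0 B3←B1 B4←B1 B5←B2 B6←B0 B7←B0 B8←B0
Join-block Dom:
  B1: preds {B0,B3}: {B0} ∩ {B0,B1,B3} = {B0}; idom=B0
  B4: preds {B1,B3}: {B0,B1} ∩ {B0,B1,B3} = {B0,B1}; idom=B1
  B6: preds {B0,B1,B5}: {B0} ∩ {B0,B1} ∩ {B0,B2,B5} = {B0}; idom=B0
  B7: preds {B4,B6}: {B0,B1,B4} ∩ {B0,B6} = {B0}; idom=B0
  B8: preds {B4,B6,B7}: {B0,B1,B4} ∩ {B0,B6} ∩ {B0,B7} = {B0}; idom=B0

idom(B4) = B1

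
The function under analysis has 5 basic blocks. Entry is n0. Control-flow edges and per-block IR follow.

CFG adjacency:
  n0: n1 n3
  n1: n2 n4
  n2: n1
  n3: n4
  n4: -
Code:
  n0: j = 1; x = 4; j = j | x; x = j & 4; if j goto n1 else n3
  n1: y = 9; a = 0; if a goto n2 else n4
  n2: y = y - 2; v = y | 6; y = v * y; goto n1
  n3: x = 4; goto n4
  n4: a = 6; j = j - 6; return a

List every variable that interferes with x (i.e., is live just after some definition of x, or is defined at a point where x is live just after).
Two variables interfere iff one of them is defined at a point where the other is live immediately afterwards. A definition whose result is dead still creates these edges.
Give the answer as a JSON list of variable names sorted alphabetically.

Answer: ["j"]

Analysis:
Block summaries:
  n0: def={j,x} ue=∅
  n1: def={a,y} ue=∅
  n2: def={v,y} ue={y}
  n3: def={x} ue=∅
  n4: def={a,j} ue={j}

Liveness:
  n0 li=∅ lo={j}
  n1 li={j} lo={j,y}
  n2 li={j,y} lo={j}
  n3 li={j} lo={j}
  n4 li={j} lo=∅

Conflict graph:
  a↔{j,y}
  j↔{a,v,x,y}
  v↔{j,y}
  x↔{j}
  y↔{a,j,v}

N(x) = ["j"]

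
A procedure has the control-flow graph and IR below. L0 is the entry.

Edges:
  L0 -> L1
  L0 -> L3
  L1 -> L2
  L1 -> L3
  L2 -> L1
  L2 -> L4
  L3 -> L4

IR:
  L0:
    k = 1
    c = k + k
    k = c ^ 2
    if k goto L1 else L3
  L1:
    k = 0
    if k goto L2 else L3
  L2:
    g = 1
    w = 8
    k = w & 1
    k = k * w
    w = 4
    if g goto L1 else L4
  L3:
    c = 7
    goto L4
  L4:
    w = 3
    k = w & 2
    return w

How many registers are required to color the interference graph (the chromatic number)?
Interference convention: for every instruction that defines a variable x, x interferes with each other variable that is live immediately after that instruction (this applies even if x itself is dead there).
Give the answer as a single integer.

Answer: 3

Derivation:
Block summaries:
  L0 def {c,k} use ∅
  L1 def {k} use ∅
  L2 def {g,k,w} use ∅
  L3 def {c} use ∅
  L4 def {k,w} use ∅

Live sets:
  L0: in=∅ out=∅
  L1: in=∅ out=∅
  L2: in=∅ out=∅
  L3: in=∅ out=∅
  L4: in=∅ out=∅

Interference:
  c: ∅
  g: {k,w}
  k: {g,w}
  w: {g,k}

Chromatic number:
  {g,k,w} pairwise interfere (3-clique) ⇒ χ ≥ 3
  3-colouring: c0={c,g}  c1={k}  c2={w}
  χ = 3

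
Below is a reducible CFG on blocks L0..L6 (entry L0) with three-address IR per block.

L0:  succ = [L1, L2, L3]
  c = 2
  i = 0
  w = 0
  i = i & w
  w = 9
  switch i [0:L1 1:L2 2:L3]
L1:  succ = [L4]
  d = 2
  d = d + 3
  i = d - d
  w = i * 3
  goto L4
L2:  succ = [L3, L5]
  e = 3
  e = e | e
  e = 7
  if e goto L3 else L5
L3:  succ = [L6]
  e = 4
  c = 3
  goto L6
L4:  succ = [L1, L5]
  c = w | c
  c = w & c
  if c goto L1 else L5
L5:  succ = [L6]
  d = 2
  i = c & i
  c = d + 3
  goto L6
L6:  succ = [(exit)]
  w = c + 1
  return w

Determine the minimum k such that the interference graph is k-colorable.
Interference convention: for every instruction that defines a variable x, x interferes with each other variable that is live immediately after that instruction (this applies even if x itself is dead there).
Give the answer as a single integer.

Answer: 3

Analysis:
Block summaries:
  L0: def={c,i,w} ue=∅
  L1: def={d,i,w} ue=∅
  L2: def={e} ue=∅
  L3: def={c,e} ue=∅
  L4: def={c} ue={c,w}
  L5: def={c,d,i} ue={c,i}
  L6: def={w} ue={c}

Backward fixpoint:
  L0: in=∅ out={c,i}
  L1: in={c} out={c,i,w}
  L2: in={c,i} out={c,i}
  L3: in=∅ out={c}
  L4: in={c,i,w} out={c,i}
  L5: in={c,i} out={c}
  L6: in={c} out=∅

Interference:
  c: {d,e,i,w}
  d: {c,i}
  e: {c,i}
  i: {c,d,e,w}
  w: {c,i}

Colouring:
  lower bound: {c,d,i} mutually conflict ⇒ χ ≥ 3
  assign c→r0 d→r2 e→r2 i→r1 w→r2 — no edge inside a register ⇒ χ ≤ 3
  χ = 3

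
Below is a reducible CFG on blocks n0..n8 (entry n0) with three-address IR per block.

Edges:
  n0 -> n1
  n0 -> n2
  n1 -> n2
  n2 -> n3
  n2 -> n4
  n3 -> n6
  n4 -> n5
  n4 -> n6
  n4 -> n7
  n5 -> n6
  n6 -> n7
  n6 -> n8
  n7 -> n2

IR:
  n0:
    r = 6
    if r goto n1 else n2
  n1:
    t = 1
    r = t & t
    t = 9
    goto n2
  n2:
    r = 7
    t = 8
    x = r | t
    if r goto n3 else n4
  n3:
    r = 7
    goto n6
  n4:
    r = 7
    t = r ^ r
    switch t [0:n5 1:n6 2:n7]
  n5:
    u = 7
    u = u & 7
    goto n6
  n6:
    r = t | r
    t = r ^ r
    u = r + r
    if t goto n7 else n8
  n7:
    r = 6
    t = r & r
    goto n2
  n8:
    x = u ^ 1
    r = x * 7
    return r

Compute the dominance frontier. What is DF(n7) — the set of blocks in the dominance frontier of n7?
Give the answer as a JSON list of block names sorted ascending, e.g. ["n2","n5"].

Answer: ["n2"]

Derivation:
idom tree: n1←n0 n2←n0 n3←n2 n4←n2 n5←n4 n6←n2 n7←n2 n8←n6
Join-block Dom:
  n2: preds {n0,n1,n7}: {n0} ∩ {n0,n1} ∩ {n0,n2,n7} = {n0}; idom=n0
  n6: preds {n3,n4,n5}: {n0,n2,n3} ∩ {n0,n2,n4} ∩ {n0,n2,n4,n5} = {n0,n2}; idom=n2
  n7: preds {n4,n6}: {n0,n2,n4} ∩ {n0,n2,n6} = {n0,n2}; idom=n2

Frontier:
  n2←n0: walk · to n0
  n2←n1: walk n1 to n0
  n2←n7: walk n7→n2 to n0
  n6←n3: walk n3 to n2
  n6←n4: walk n4 to n2
  n6←n5: walk n5→n4 to n2
  n7←n4: walk n4 to n2
  n7←n6: walk n6 to n2
  n0: DF=∅
  n1: DF={n2}
  n2: DF={n2}
  n3: DF={n6}
  n4: DF={n6,n7}
  n5: DF={n6}
  n6: DF={n7}
  n7: DF={n2}
  n8: DF=∅

DF(n7) = ["n2"]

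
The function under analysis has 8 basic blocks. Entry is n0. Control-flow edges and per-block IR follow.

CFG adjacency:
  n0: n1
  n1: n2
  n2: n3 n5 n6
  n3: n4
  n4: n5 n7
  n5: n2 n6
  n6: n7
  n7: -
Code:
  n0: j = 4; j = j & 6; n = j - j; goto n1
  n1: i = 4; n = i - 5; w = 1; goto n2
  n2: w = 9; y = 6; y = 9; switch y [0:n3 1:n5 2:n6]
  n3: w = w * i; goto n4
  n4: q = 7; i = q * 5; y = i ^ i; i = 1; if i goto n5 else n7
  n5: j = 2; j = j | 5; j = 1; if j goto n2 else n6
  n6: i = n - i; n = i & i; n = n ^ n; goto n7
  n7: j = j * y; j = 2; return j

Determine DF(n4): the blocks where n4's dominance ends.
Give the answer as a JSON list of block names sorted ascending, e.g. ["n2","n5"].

Answer: ["n5", "n7"]

Derivation:
idom tree: n1←n0 n2←n1 n3←n2 n4←n3 n5←n2 n6←n2 n7←n2
Join-block Dom:
  n2: preds {n1,n5}: {n0,n1} ∩ {n0,n1,n2,n5} = {n0,n1}; idom=n1
  n5: preds {n2,n4}: {n0,n1,n2} ∩ {n0,n1,n2,n3,n4} = {n0,n1,n2}; idom=n2
  n6: preds {n2,n5}: {n0,n1,n2} ∩ {n0,n1,n2,n5} = {n0,n1,n2}; idom=n2
  n7: preds {n4,n6}: {n0,n1,n2,n3,n4} ∩ {n0,n1,n2,n6} = {n0,n1,n2}; idom=n2

DF derivation:
  join n2 pred n1: · stop@n1
  join n2 pred n5: n5→n2 stop@n1
  join n5 pred n2: · stop@n2
  join n5 pred n4: n4→n3 stop@n2
  join n6 pred n2: · stop@n2
  join n6 pred n5: n5 stop@n2
  join n7 pred n4: n4→n3 stop@n2
  join n7 pred n6: n6 stop@n2
  DF(n0)=∅
  DF(n1)=∅
  DF(n2)={n2}
  DF(n3)={n5,n7}
  DF(n4)={n5,n7}
  DF(n5)={n2,n6}
  DF(n6)={n7}
  DF(n7)=∅

DF(n4) = ["n5", "n7"]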